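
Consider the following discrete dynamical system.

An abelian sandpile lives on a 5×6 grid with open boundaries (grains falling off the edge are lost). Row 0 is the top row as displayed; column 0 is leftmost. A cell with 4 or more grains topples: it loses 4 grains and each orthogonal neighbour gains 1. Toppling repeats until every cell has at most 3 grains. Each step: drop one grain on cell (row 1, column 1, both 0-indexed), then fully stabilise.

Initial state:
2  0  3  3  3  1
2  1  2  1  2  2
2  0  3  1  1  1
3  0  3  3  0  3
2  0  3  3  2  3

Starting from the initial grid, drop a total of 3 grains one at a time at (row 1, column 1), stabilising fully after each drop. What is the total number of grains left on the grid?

[0] 2  0  3  3  3  1
2  1  2  1  2  2
2  0  3  1  1  1
3  0  3  3  0  3
2  0  3  3  2  3
[1] 2  0  3  3  3  1
2  2  2  1  2  2
2  0  3  1  1  1
3  0  3  3  0  3
2  0  3  3  2  3
[2] 2  0  3  3  3  1
2  3  2  1  2  2
2  0  3  1  1  1
3  0  3  3  0  3
2  0  3  3  2  3
[3] 2  1  3  3  3  1
3  0  3  1  2  2
2  1  3  1  1  1
3  0  3  3  0  3
2  0  3  3  2  3

58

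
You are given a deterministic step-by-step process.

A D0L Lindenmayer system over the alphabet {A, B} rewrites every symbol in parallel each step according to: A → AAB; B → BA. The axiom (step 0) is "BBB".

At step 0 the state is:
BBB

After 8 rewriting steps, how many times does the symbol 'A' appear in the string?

2961

step 0: BBB
step 1: BABABA
step 2: BAAABBAAABBAAAB
step 3: BAAABAABAABBABAAABAABAABBABAAABAABAABBA
step 4: BAAABAABAABBAAABAABBAAABAABBABAAABBAAABAABAABBAAABAABBAAABAABBABAAABBAAABAABAABBAAABAABBAAABAABBABAAAB
step 5: BAAABAABAABBAAABAABBAAABAABBABAAABAABAABBAAABAABBABAAABAAB…AABAABAABBAAABAABBABAAABAABAABBAAABAABBABAAABBAAABAABAABBA  (len 267)
step 6: BAAABAABAABBAAABAABBAAABAABBABAAABAABAABBAAABAABBABAAABAAB…BAABBABAAABBAAABAABAABBABAAABAABAABBAAABAABBAAABAABBABAAAB  (len 699)
step 7: BAAABAABAABBAAABAABBAAABAABBABAAABAABAABBAAABAABBABAAABAAB…AABAABAABBAAABAABBABAAABAABAABBAAABAABBABAAABBAAABAABAABBA  (len 1830)
step 8: BAAABAABAABBAAABAABBAAABAABBABAAABAABAABBAAABAABBABAAABAAB…BAABBABAAABBAAABAABAABBABAAABAABAABBAAABAABBAAABAABBABAAAB  (len 4791)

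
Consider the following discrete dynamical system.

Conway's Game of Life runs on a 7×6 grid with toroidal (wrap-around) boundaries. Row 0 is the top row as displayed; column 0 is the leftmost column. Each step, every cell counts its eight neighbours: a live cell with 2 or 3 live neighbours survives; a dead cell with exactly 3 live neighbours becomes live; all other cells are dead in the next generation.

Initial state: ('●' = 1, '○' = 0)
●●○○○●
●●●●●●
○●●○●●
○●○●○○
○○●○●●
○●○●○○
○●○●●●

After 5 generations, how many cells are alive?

t=0: ●●○○○●
●●●●●●
○●●○●●
○●○●○○
○○●○●●
○●○●○○
○●○●●●
t=1: ○○○○○○
○○○○○○
○○○○○○
○●○○○○
●●○○●○
○●○○○○
○●○●○●
t=2: ○○○○○○
○○○○○○
○○○○○○
●●○○○○
●●●○○○
○●○○●●
●○●○○○
t=3: ○○○○○○
○○○○○○
○○○○○○
●○●○○○
○○●○○○
○○○●○●
●●○○○●
t=4: ●○○○○○
○○○○○○
○○○○○○
○●○○○○
○●●●○○
○●●○●●
●○○○●●
t=5: ●○○○○○
○○○○○○
○○○○○○
○●○○○○
○○○●●○
○○○○○○
○○○●●○

6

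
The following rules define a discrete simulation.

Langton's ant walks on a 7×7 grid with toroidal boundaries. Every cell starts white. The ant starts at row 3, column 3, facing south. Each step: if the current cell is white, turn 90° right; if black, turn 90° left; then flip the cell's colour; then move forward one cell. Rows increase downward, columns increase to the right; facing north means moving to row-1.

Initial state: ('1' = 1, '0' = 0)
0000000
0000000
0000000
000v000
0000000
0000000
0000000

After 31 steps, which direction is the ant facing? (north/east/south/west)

[0] 0000000
0000000
0000000
000v000
0000000
0000000
0000000
[1] 0000000
0000000
0000000
00<1000
0000000
0000000
0000000
[2] 0000000
0000000
00^0000
0011000
0000000
0000000
0000000
[3] 0000000
0000000
001>000
0011000
0000000
0000000
0000000
[4] 0000000
0000000
0011000
001v000
0000000
0000000
0000000
[5] 0000000
0000000
0011000
0010>00
0000000
0000000
0000000
[6] 0000000
0000000
0011000
0010100
0000v00
0000000
0000000
[7] 0000000
0000000
0011000
0010100
000<100
0000000
0000000
[8] 0000000
0000000
0011000
001^100
0001100
0000000
0000000
[9] 0000000
0000000
0011000
0011>00
0001100
0000000
0000000
[10] 0000000
0000000
0011^00
0011000
0001100
0000000
0000000
[11] 0000000
0000000
00111>0
0011000
0001100
0000000
0000000
[12] 0000000
0000000
0011110
00110v0
0001100
0000000
0000000
[13] 0000000
0000000
0011110
0011<10
0001100
0000000
0000000
[14] 0000000
0000000
0011^10
0011110
0001100
0000000
0000000
[15] 0000000
0000000
001<010
0011110
0001100
0000000
0000000
[16] 0000000
0000000
0010010
001v110
0001100
0000000
0000000
[17] 0000000
0000000
0010010
0010>10
0001100
0000000
0000000
[18] 0000000
0000000
0010^10
0010010
0001100
0000000
0000000
[19] 0000000
0000000
00101>0
0010010
0001100
0000000
0000000
[20] 0000000
00000^0
0010100
0010010
0001100
0000000
0000000
[21] 0000000
000001>
0010100
0010010
0001100
0000000
0000000
[22] 0000000
0000011
001010v
0010010
0001100
0000000
0000000
[23] 0000000
0000011
00101<1
0010010
0001100
0000000
0000000
[24] 0000000
00000^1
0010111
0010010
0001100
0000000
0000000
[25] 0000000
0000<01
0010111
0010010
0001100
0000000
0000000
[26] 0000^00
0000101
0010111
0010010
0001100
0000000
0000000
[27] 00001>0
0000101
0010111
0010010
0001100
0000000
0000000
[28] 0000110
00001v1
0010111
0010010
0001100
0000000
0000000
[29] 0000110
0000<11
0010111
0010010
0001100
0000000
0000000
[30] 0000110
0000011
0010v11
0010010
0001100
0000000
0000000
[31] 0000110
0000011
00100>1
0010010
0001100
0000000
0000000

east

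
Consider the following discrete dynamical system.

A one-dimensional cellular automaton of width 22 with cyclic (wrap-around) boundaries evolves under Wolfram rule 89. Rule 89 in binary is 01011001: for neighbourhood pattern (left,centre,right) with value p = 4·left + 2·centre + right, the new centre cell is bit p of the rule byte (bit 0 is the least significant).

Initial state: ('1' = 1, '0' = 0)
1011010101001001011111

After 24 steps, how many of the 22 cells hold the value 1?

11

t=0: 1011010101001001011111
t=1: 1011000000100100010000
t=2: 0011111110010011001110
t=3: 1010000011001011101011
t=4: 1001111011100010100010
t=5: 0101001010111000011000
t=6: 0000100000101111011111
t=7: 1110011110001001010001
t=8: 0011010011100100001101
t=9: 1011001010110011101100
t=10: 0011100000111010101110
t=11: 1010111110101000001011
t=12: 1000100010000111100010
t=13: 0110011001110100111000
t=14: 0111011101010010101111
t=15: 0101010100001000001001
t=16: 0000000011100111100100
t=17: 1111111010110100110011
t=18: 0000001000110010111010
t=19: 1111100110111000101001
t=20: 0000110110101110000101
t=21: 1110110110001011110000
t=22: 1010110111100010011110
t=23: 0000110100111001010010
t=24: 1110110010101100001001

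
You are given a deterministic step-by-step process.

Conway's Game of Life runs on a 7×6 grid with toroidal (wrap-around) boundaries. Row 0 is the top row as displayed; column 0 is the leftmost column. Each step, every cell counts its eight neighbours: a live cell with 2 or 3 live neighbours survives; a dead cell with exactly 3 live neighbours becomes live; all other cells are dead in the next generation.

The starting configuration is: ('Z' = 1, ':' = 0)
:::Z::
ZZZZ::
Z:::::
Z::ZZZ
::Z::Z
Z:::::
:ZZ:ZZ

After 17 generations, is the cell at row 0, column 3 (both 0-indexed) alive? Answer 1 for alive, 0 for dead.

1

gen 0: :::Z::
ZZZZ::
Z:::::
Z::ZZZ
::Z::Z
Z:::::
:ZZ:ZZ
gen 1: :::::Z
ZZZZ::
::::::
ZZ:ZZ:
:Z:Z::
Z:ZZZ:
ZZZZZZ
gen 2: ::::::
ZZZ:::
::::ZZ
ZZ:ZZ:
::::::
::::::
::::::
gen 3: :Z::::
ZZ:::Z
::::Z:
Z::ZZ:
::::::
::::::
::::::
gen 4: :Z::::
ZZ:::Z
:Z:ZZ:
:::ZZZ
::::::
::::::
::::::
gen 5: :Z::::
:Z::ZZ
:Z:Z::
::ZZ:Z
::::Z:
::::::
::::::
gen 6: Z:::::
:Z::Z:
:Z:Z:Z
::ZZ::
:::ZZ:
::::::
::::::
gen 7: ::::::
:ZZ:ZZ
ZZ:Z::
::::::
::ZZZ:
::::::
::::::
gen 8: ::::::
:ZZZZZ
ZZ:ZZZ
:Z::Z:
:::Z::
:::Z::
::::::
gen 9: ::ZZZ:
:Z::::
::::::
:Z::::
::ZZZ:
::::::
::::::
gen 10: ::ZZ::
::ZZ::
::::::
::ZZ::
::ZZ::
:::Z::
:::Z::
gen 11: ::::Z:
::ZZ::
::::::
::ZZ::
::::Z:
:::ZZ:
:::ZZ:
gen 12: ::Z:Z:
:::Z::
::::::
:::Z::
::Z:Z:
:::::Z
:::::Z
gen 13: :::ZZ:
:::Z::
::::::
:::Z::
:::ZZ:
::::ZZ
::::ZZ
gen 14: :::Z:Z
:::ZZ:
::::::
:::ZZ:
:::Z:Z
::::::
::::::
gen 15: :::Z::
:::ZZ:
::::::
:::ZZ:
:::Z::
::::::
::::::
gen 16: :::ZZ:
:::ZZ:
::::::
:::ZZ:
:::ZZ:
::::::
::::::
gen 17: :::ZZ:
:::ZZ:
::::::
:::ZZ:
:::ZZ:
::::::
::::::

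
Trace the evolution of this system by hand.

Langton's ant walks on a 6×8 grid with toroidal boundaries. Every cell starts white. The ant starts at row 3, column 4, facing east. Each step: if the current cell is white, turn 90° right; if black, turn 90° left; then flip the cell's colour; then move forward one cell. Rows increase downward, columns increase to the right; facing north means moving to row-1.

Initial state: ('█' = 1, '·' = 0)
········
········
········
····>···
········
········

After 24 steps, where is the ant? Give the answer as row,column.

1,2

t=0: ········
········
········
····>···
········
········
t=1: ········
········
········
····█···
····v···
········
t=2: ········
········
········
····█···
···<█···
········
t=3: ········
········
········
···^█···
···██···
········
t=4: ········
········
········
···█>···
···██···
········
t=5: ········
········
····^···
···█····
···██···
········
t=6: ········
········
····█>··
···█····
···██···
········
t=7: ········
········
····██··
···█·v··
···██···
········
t=8: ········
········
····██··
···█<█··
···██···
········
t=9: ········
········
····^█··
···███··
···██···
········
t=10: ········
········
···<·█··
···███··
···██···
········
t=11: ········
···^····
···█·█··
···███··
···██···
········
t=12: ········
···█>···
···█·█··
···███··
···██···
········
t=13: ········
···██···
···█v█··
···███··
···██···
········
t=14: ········
···██···
···<██··
···███··
···██···
········
t=15: ········
···██···
····██··
···v██··
···██···
········
t=16: ········
···██···
····██··
····>█··
···██···
········
t=17: ········
···██···
····^█··
·····█··
···██···
········
t=18: ········
···██···
···<·█··
·····█··
···██···
········
t=19: ········
···^█···
···█·█··
·····█··
···██···
········
t=20: ········
··<·█···
···█·█··
·····█··
···██···
········
t=21: ··^·····
··█·█···
···█·█··
·····█··
···██···
········
t=22: ··█>····
··█·█···
···█·█··
·····█··
···██···
········
t=23: ··██····
··█v█···
···█·█··
·····█··
···██···
········
t=24: ··██····
··<██···
···█·█··
·····█··
···██···
········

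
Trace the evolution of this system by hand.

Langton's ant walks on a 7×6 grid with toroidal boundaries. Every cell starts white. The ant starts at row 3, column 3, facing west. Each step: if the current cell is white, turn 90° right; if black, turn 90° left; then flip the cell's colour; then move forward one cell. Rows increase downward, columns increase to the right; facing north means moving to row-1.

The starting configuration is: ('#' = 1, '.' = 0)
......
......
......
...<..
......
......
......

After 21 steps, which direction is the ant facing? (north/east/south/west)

south

0) ......
......
......
...<..
......
......
......
1) ......
......
...^..
...#..
......
......
......
2) ......
......
...#>.
...#..
......
......
......
3) ......
......
...##.
...#v.
......
......
......
4) ......
......
...##.
...<#.
......
......
......
5) ......
......
...##.
....#.
...v..
......
......
6) ......
......
...##.
....#.
..<#..
......
......
7) ......
......
...##.
..^.#.
..##..
......
......
8) ......
......
...##.
..#>#.
..##..
......
......
9) ......
......
...##.
..###.
..#v..
......
......
10) ......
......
...##.
..###.
..#.>.
......
......
11) ......
......
...##.
..###.
..#.#.
....v.
......
12) ......
......
...##.
..###.
..#.#.
...<#.
......
13) ......
......
...##.
..###.
..#^#.
...##.
......
14) ......
......
...##.
..###.
..##>.
...##.
......
15) ......
......
...##.
..##^.
..##..
...##.
......
16) ......
......
...##.
..#<..
..##..
...##.
......
17) ......
......
...##.
..#...
..#v..
...##.
......
18) ......
......
...##.
..#...
..#.>.
...##.
......
19) ......
......
...##.
..#...
..#.#.
...#v.
......
20) ......
......
...##.
..#...
..#.#.
...#.>
......
21) ......
......
...##.
..#...
..#.#.
...#.#
.....v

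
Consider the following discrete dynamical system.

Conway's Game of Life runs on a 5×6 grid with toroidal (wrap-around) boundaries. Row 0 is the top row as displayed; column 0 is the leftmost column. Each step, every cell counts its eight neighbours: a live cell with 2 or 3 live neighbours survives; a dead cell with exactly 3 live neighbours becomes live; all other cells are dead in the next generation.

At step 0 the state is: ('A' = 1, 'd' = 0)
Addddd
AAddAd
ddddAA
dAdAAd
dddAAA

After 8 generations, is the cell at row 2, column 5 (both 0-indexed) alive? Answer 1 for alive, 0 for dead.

[0] Addddd
AAddAd
ddddAA
dAdAAd
dddAAA
[1] AAdAdd
AAddAd
dAAddd
AdAddd
AdAAdA
[2] dddAdd
dddAdA
ddAAdA
AddddA
dddAAA
[3] ddAAdA
dddAdd
ddAAdA
AdAddd
AddAdA
[4] AdAAdA
dddddd
dAAAAd
AdAddd
AddAdA
[5] AAAAdA
AddddA
dAAAdd
Addddd
dddAdd
[6] dAAAdA
dddddA
dAAddA
dAdAdd
dddAAA
[7] ddAAdA
dddAdA
dAAdAd
dAdAdA
dAdddA
[8] ddAAdA
AAdddA
dAdddA
dAdAdA
dAdAdA

1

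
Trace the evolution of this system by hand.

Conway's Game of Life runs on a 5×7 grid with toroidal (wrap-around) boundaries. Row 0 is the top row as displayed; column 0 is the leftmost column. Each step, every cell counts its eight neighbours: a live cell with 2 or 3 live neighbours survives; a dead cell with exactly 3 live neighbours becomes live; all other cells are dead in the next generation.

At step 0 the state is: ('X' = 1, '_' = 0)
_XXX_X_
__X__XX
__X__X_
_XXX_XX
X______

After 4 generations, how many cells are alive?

k=0  _XXX_X_
__X__XX
__X__X_
_XXX_XX
X______
k=1  XXXXXX_
_____XX
X______
XXXXXXX
X____X_
k=2  XXXX___
__XX_X_
__XX___
__XXXX_
_______
k=3  _X_XX__
_______
_X___X_
__X_X__
_______
k=4  _______
__X_X__
_______
_______
__X_X__

4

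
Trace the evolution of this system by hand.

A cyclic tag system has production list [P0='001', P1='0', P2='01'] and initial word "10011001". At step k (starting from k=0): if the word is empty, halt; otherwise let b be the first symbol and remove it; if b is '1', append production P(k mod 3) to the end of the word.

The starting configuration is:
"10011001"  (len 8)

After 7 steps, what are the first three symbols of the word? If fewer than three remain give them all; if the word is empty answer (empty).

k=0  "10011001"  (len 8)
k=1  "0011001001"  (len 10)
k=2  "011001001"  (len 9)
k=3  "11001001"  (len 8)
k=4  "1001001001"  (len 10)
k=5  "0010010010"  (len 10)
k=6  "010010010"  (len 9)
k=7  "10010010"  (len 8)

100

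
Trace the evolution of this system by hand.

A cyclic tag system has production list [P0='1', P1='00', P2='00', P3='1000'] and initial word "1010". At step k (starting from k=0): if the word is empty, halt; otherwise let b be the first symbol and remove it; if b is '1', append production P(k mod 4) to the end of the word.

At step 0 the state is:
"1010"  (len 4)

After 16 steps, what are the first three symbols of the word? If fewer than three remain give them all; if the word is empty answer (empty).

(empty)

k=0  "1010"  (len 4)
k=1  "0101"  (len 4)
k=2  "101"  (len 3)
k=3  "0100"  (len 4)
k=4  "100"  (len 3)
k=5  "001"  (len 3)
k=6  "01"  (len 2)
k=7  "1"  (len 1)
k=8  "1000"  (len 4)
k=9  "0001"  (len 4)
k=10  "001"  (len 3)
k=11  "01"  (len 2)
k=12  "1"  (len 1)
k=13  "1"  (len 1)
k=14  "00"  (len 2)
k=15  "0"  (len 1)
k=16  (halted — word empty)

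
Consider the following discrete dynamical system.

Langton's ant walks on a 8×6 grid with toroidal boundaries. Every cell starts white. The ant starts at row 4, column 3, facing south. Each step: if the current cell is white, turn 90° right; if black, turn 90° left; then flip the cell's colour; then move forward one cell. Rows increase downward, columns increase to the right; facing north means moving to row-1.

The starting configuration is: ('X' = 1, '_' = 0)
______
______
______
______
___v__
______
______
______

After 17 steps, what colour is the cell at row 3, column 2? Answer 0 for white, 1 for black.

1

k=0  ______
______
______
______
___v__
______
______
______
k=1  ______
______
______
______
__<X__
______
______
______
k=2  ______
______
______
__^___
__XX__
______
______
______
k=3  ______
______
______
__X>__
__XX__
______
______
______
k=4  ______
______
______
__XX__
__Xv__
______
______
______
k=5  ______
______
______
__XX__
__X_>_
______
______
______
k=6  ______
______
______
__XX__
__X_X_
____v_
______
______
k=7  ______
______
______
__XX__
__X_X_
___<X_
______
______
k=8  ______
______
______
__XX__
__X^X_
___XX_
______
______
k=9  ______
______
______
__XX__
__XX>_
___XX_
______
______
k=10  ______
______
______
__XX^_
__XX__
___XX_
______
______
k=11  ______
______
______
__XXX>
__XX__
___XX_
______
______
k=12  ______
______
______
__XXXX
__XX_v
___XX_
______
______
k=13  ______
______
______
__XXXX
__XX<X
___XX_
______
______
k=14  ______
______
______
__XX^X
__XXXX
___XX_
______
______
k=15  ______
______
______
__X<_X
__XXXX
___XX_
______
______
k=16  ______
______
______
__X__X
__XvXX
___XX_
______
______
k=17  ______
______
______
__X__X
__X_>X
___XX_
______
______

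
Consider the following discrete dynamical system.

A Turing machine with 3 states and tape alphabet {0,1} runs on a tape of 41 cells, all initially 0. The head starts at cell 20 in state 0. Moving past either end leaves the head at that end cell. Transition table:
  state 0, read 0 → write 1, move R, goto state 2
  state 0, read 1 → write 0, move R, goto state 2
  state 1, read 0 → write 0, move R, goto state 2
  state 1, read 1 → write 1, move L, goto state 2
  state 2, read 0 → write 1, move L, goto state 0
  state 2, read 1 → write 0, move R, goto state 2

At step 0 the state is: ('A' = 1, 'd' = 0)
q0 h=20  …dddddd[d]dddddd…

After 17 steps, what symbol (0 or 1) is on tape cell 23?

[0] q0 h=20  …dddddd[d]dddddd…
[1] q2 h=21  …dddddA[d]dddddd…
[2] q0 h=20  …dddddd[A]Addddd…
[3] q2 h=21  …dddddd[A]dddddd…
[4] q2 h=22  …dddddd[d]dddddd…
[5] q0 h=21  …dddddd[d]Addddd…
[6] q2 h=22  …dddddA[A]dddddd…
[7] q2 h=23  …ddddAd[d]dddddd…
[8] q0 h=22  …dddddA[d]Addddd…
[9] q2 h=23  …ddddAA[A]dddddd…
[10] q2 h=24  …dddAAd[d]dddddd…
[11] q0 h=23  …ddddAA[d]Addddd…
[12] q2 h=24  …dddAAA[A]dddddd…
[13] q2 h=25  …ddAAAd[d]dddddd…
[14] q0 h=24  …dddAAA[d]Addddd…
[15] q2 h=25  …ddAAAA[A]dddddd…
[16] q2 h=26  …dAAAAd[d]dddddd…
[17] q0 h=25  …ddAAAA[d]Addddd…

1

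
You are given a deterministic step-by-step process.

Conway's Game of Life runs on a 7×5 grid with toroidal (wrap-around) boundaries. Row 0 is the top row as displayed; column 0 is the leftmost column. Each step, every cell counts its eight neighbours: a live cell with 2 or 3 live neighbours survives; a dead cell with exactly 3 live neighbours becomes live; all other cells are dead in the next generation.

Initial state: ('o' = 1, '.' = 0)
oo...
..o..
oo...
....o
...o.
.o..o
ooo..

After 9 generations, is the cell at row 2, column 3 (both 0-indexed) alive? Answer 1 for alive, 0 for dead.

0) oo...
..o..
oo...
....o
...o.
.o..o
ooo..
1) o....
..o..
oo...
o...o
o..oo
.o.oo
..o.o
2) .o.o.
o....
oo..o
...o.
.oo..
.o...
.oo.o
3) .o.oo
..o..
oo..o
...oo
.oo..
...o.
.o.o.
4) oo.oo
..o..
ooo.o
...oo
..o.o
.o.o.
o..o.
5) oo.o.
.....
ooo.o
.....
o.o.o
oo.o.
...o.
6) ..o.o
...o.
oo...
..o..
o.ooo
oo.o.
...o.
7) ..o.o
ooooo
.oo..
..o..
o....
oo...
oo.o.
8) .....
....o
....o
..o..
o....
..o..
...o.
9) .....
.....
...o.
.....
.o...
.....
.....

1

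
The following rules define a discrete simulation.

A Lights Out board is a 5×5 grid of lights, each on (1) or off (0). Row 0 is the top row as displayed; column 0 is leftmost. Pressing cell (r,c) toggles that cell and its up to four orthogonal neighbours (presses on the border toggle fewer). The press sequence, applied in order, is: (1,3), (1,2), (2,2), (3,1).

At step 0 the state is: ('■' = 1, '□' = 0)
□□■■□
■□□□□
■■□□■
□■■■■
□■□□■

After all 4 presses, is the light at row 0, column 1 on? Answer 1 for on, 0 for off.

0

gen 0: □□■■□
■□□□□
■■□□■
□■■■■
□■□□■
gen 1: □□■□□
■□■■■
■■□■■
□■■■■
□■□□■
gen 2: □□□□□
■■□□■
■■■■■
□■■■■
□■□□■
gen 3: □□□□□
■■■□■
■□□□■
□■□■■
□■□□■
gen 4: □□□□□
■■■□■
■■□□■
■□■■■
□□□□■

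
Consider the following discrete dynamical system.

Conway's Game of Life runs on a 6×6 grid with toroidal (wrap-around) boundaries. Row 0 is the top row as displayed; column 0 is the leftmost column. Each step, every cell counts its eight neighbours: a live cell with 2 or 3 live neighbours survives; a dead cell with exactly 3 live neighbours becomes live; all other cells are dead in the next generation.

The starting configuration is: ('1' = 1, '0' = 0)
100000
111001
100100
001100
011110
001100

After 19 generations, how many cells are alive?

9

t=0: 100000
111001
100100
001100
011110
001100
t=1: 100101
001001
100111
000000
010010
000010
t=2: 100101
011000
100111
100100
000000
100110
t=3: 100101
011000
100111
100100
000111
100110
t=4: 100101
011000
100111
101000
101000
101000
t=5: 100101
011000
100111
101010
101101
101100
t=6: 100111
011000
100010
001000
100000
000000
t=7: 111111
011000
001100
010001
000000
100010
t=8: 000010
000001
100100
001000
100001
101010
t=9: 000110
000011
000000
110001
100101
110110
t=10: 101000
000111
000010
010011
000100
110000
t=11: 101110
000111
100000
000111
011011
111000
t=12: 100000
111000
100000
011100
000000
000000
t=13: 100000
100001
100100
011000
001000
000000
t=14: 100001
110001
101001
011100
011000
000000
t=15: 010001
000010
000111
000100
010100
110000
t=16: 010001
100100
000101
000100
110000
010000
t=17: 011000
101001
001100
101010
111000
011000
t=18: 000100
100000
101010
100001
100001
000100
t=19: 000000
010101
100000
000010
100011
000010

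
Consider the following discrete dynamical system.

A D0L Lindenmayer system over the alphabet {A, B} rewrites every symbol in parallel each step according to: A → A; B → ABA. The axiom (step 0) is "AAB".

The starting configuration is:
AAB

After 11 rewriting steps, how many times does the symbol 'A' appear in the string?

24

0) AAB
1) AAABA
2) AAAABAA
3) AAAAABAAA
4) AAAAAABAAAA
5) AAAAAAABAAAAA
6) AAAAAAAABAAAAAA
7) AAAAAAAAABAAAAAAA
8) AAAAAAAAAABAAAAAAAA
9) AAAAAAAAAAABAAAAAAAAA
10) AAAAAAAAAAAABAAAAAAAAAA
11) AAAAAAAAAAAAABAAAAAAAAAAA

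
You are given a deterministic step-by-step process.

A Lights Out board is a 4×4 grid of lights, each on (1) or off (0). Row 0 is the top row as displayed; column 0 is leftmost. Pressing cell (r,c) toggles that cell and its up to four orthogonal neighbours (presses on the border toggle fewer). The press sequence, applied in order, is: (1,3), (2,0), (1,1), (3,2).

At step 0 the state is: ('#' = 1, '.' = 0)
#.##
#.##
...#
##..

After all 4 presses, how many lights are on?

step 0: #.##
#.##
...#
##..
step 1: #.#.
#...
....
##..
step 2: #.#.
....
##..
.#..
step 3: ###.
###.
#...
.#..
step 4: ###.
###.
#.#.
..##

10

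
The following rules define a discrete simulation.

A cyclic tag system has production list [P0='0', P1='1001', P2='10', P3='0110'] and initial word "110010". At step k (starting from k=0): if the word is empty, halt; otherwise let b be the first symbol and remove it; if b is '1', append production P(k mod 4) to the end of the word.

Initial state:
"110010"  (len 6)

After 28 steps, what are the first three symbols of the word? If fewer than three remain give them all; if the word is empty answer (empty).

gen 0: "110010"  (len 6)
gen 1: "100100"  (len 6)
gen 2: "001001001"  (len 9)
gen 3: "01001001"  (len 8)
gen 4: "1001001"  (len 7)
gen 5: "0010010"  (len 7)
gen 6: "010010"  (len 6)
gen 7: "10010"  (len 5)
gen 8: "00100110"  (len 8)
gen 9: "0100110"  (len 7)
gen 10: "100110"  (len 6)
gen 11: "0011010"  (len 7)
gen 12: "011010"  (len 6)
gen 13: "11010"  (len 5)
gen 14: "10101001"  (len 8)
gen 15: "010100110"  (len 9)
gen 16: "10100110"  (len 8)
gen 17: "01001100"  (len 8)
gen 18: "1001100"  (len 7)
gen 19: "00110010"  (len 8)
gen 20: "0110010"  (len 7)
gen 21: "110010"  (len 6)
gen 22: "100101001"  (len 9)
gen 23: "0010100110"  (len 10)
gen 24: "010100110"  (len 9)
gen 25: "10100110"  (len 8)
gen 26: "01001101001"  (len 11)
gen 27: "1001101001"  (len 10)
gen 28: "0011010010110"  (len 13)

001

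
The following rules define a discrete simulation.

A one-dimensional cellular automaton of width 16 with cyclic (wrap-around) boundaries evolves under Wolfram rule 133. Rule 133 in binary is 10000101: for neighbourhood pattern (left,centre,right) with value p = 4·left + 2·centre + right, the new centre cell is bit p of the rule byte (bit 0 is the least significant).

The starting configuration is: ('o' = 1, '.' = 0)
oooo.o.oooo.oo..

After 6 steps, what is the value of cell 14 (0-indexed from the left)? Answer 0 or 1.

0

0) oooo.o.oooo.oo..
1) .oo..o..oo......
2) .....o.....ooooo
3) .ooo.o.ooo..ooo.
4) ..o..o..o....o..
5) o.o..o..o.oo.o.o
6) ..o..o..o....o..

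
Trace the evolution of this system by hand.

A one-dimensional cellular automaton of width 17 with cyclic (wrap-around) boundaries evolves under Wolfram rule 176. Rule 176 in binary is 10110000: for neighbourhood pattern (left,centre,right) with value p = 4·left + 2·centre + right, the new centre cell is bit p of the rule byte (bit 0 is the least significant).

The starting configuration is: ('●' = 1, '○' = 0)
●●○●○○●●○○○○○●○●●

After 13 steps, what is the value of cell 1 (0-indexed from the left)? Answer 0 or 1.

step 0: ●●○●○○●●○○○○○●○●●
step 1: ●○●○●○○○●○○○○○●○●
step 2: ○●○●○●○○○●○○○○○●○
step 3: ○○●○●○●○○○●○○○○○●
step 4: ●○○●○●○●○○○●○○○○○
step 5: ○●○○●○●○●○○○●○○○○
step 6: ○○●○○●○●○●○○○●○○○
step 7: ○○○●○○●○●○●○○○●○○
step 8: ○○○○●○○●○●○●○○○●○
step 9: ○○○○○●○○●○●○●○○○●
step 10: ●○○○○○●○○●○●○●○○○
step 11: ○●○○○○○●○○●○●○●○○
step 12: ○○●○○○○○●○○●○●○●○
step 13: ○○○●○○○○○●○○●○●○●

0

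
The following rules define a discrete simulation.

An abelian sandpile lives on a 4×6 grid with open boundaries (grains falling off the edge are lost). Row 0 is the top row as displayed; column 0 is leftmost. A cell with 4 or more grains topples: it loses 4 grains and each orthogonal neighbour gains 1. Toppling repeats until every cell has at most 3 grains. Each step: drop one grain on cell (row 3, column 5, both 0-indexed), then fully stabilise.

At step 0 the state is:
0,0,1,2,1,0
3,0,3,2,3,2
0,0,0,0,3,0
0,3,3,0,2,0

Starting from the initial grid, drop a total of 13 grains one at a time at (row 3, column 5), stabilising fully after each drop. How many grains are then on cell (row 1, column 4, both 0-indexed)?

gen 0: 0,0,1,2,1,0
3,0,3,2,3,2
0,0,0,0,3,0
0,3,3,0,2,0
gen 1: 0,0,1,2,1,0
3,0,3,2,3,2
0,0,0,0,3,0
0,3,3,0,2,1
gen 2: 0,0,1,2,1,0
3,0,3,2,3,2
0,0,0,0,3,0
0,3,3,0,2,2
gen 3: 0,0,1,2,1,0
3,0,3,2,3,2
0,0,0,0,3,0
0,3,3,0,2,3
gen 4: 0,0,1,2,1,0
3,0,3,2,3,2
0,0,0,0,3,1
0,3,3,0,3,0
gen 5: 0,0,1,2,1,0
3,0,3,2,3,2
0,0,0,0,3,1
0,3,3,0,3,1
gen 6: 0,0,1,2,1,0
3,0,3,2,3,2
0,0,0,0,3,1
0,3,3,0,3,2
gen 7: 0,0,1,2,1,0
3,0,3,2,3,2
0,0,0,0,3,1
0,3,3,0,3,3
gen 8: 0,0,1,2,2,0
3,0,3,3,0,3
0,0,0,1,1,3
0,3,3,1,1,1
gen 9: 0,0,1,2,2,0
3,0,3,3,0,3
0,0,0,1,1,3
0,3,3,1,1,2
gen 10: 0,0,1,2,2,0
3,0,3,3,0,3
0,0,0,1,1,3
0,3,3,1,1,3
gen 11: 0,0,1,2,2,1
3,0,3,3,1,0
0,0,0,1,2,1
0,3,3,1,2,1
gen 12: 0,0,1,2,2,1
3,0,3,3,1,0
0,0,0,1,2,1
0,3,3,1,2,2
gen 13: 0,0,1,2,2,1
3,0,3,3,1,0
0,0,0,1,2,1
0,3,3,1,2,3

1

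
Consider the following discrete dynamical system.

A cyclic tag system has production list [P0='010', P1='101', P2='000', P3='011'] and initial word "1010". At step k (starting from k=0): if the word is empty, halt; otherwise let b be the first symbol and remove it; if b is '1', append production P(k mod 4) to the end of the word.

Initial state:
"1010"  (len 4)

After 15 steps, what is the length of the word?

step 0: "1010"  (len 4)
step 1: "010010"  (len 6)
step 2: "10010"  (len 5)
step 3: "0010000"  (len 7)
step 4: "010000"  (len 6)
step 5: "10000"  (len 5)
step 6: "0000101"  (len 7)
step 7: "000101"  (len 6)
step 8: "00101"  (len 5)
step 9: "0101"  (len 4)
step 10: "101"  (len 3)
step 11: "01000"  (len 5)
step 12: "1000"  (len 4)
step 13: "000010"  (len 6)
step 14: "00010"  (len 5)
step 15: "0010"  (len 4)

4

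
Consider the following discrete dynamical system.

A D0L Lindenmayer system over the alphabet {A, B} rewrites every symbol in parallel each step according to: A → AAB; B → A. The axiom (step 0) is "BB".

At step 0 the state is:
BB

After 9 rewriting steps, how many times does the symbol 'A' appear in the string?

1970

t=0: BB
t=1: AA
t=2: AABAAB
t=3: AABAABAAABAABA
t=4: AABAABAAABAABAAABAABAABAAABAABAAAB
t=5: AABAABAAABAABAAABAABAABAAABAABAAABAABAABAAABAABAAABAABAAABAABAABAAABAABAAABAABAABA
t=6: AABAABAAABAABAAABAABAABAAABAABAAABAABAABAAABAABAAABAABAAAB…AABAABAAABAABAAABAABAABAAABAABAAABAABAABAAABAABAAABAABAAAB  (len 198)
t=7: AABAABAAABAABAAABAABAABAAABAABAAABAABAABAAABAABAAABAABAAAB…AABAABAAABAABAAABAABAABAAABAABAAABAABAABAAABAABAAABAABAABA  (len 478)
t=8: AABAABAAABAABAAABAABAABAAABAABAAABAABAABAAABAABAAABAABAAAB…AABAABAAABAABAAABAABAABAAABAABAAABAABAABAAABAABAAABAABAAAB  (len 1154)
t=9: AABAABAAABAABAAABAABAABAAABAABAAABAABAABAAABAABAAABAABAAAB…AABAABAAABAABAAABAABAABAAABAABAAABAABAABAAABAABAAABAABAABA  (len 2786)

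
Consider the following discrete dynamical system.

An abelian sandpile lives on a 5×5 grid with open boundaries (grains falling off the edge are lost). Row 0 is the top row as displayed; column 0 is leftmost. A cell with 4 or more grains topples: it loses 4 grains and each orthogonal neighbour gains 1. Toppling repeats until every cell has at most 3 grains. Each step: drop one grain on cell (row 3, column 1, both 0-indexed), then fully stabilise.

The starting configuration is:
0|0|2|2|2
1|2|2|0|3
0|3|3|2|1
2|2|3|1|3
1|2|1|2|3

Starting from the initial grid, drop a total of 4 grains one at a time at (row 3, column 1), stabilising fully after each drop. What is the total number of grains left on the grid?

[0] 0|0|2|2|2
1|2|2|0|3
0|3|3|2|1
2|2|3|1|3
1|2|1|2|3
[1] 0|0|2|2|2
1|2|2|0|3
0|3|3|2|1
2|3|3|1|3
1|2|1|2|3
[2] 0|0|2|2|2
1|3|3|0|3
1|1|1|3|1
3|2|1|2|3
1|3|2|2|3
[3] 0|0|2|2|2
1|3|3|0|3
1|1|1|3|1
3|3|1|2|3
1|3|2|2|3
[4] 0|0|2|2|2
1|3|3|0|3
2|2|1|3|1
0|2|2|2|3
3|0|3|2|3

45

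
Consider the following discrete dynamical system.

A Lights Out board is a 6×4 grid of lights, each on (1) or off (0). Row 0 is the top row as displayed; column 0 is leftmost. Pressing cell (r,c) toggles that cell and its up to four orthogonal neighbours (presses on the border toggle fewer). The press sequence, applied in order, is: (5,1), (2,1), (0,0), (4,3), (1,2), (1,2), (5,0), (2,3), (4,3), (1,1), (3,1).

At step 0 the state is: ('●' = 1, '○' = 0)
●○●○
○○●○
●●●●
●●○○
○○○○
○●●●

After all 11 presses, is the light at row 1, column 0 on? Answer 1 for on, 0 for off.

0

k=0  ●○●○
○○●○
●●●●
●●○○
○○○○
○●●●
k=1  ●○●○
○○●○
●●●●
●●○○
○●○○
●○○●
k=2  ●○●○
○●●○
○○○●
●○○○
○●○○
●○○●
k=3  ○●●○
●●●○
○○○●
●○○○
○●○○
●○○●
k=4  ○●●○
●●●○
○○○●
●○○●
○●●●
●○○○
k=5  ○●○○
●○○●
○○●●
●○○●
○●●●
●○○○
k=6  ○●●○
●●●○
○○○●
●○○●
○●●●
●○○○
k=7  ○●●○
●●●○
○○○●
●○○●
●●●●
○●○○
k=8  ○●●○
●●●●
○○●○
●○○○
●●●●
○●○○
k=9  ○●●○
●●●●
○○●○
●○○●
●●○○
○●○●
k=10  ○○●○
○○○●
○●●○
●○○●
●●○○
○●○●
k=11  ○○●○
○○○●
○○●○
○●●●
●○○○
○●○●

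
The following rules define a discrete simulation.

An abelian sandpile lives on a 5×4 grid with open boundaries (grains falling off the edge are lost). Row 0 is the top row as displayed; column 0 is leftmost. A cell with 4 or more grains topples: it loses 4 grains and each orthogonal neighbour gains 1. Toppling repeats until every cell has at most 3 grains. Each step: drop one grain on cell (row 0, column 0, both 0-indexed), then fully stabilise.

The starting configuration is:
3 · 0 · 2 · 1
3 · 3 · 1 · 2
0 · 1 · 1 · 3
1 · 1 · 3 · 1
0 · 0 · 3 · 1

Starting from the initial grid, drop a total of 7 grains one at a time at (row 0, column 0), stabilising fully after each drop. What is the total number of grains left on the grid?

32

k=0  3 · 0 · 2 · 1
3 · 3 · 1 · 2
0 · 1 · 1 · 3
1 · 1 · 3 · 1
0 · 0 · 3 · 1
k=1  1 · 2 · 2 · 1
1 · 0 · 2 · 2
1 · 2 · 1 · 3
1 · 1 · 3 · 1
0 · 0 · 3 · 1
k=2  2 · 2 · 2 · 1
1 · 0 · 2 · 2
1 · 2 · 1 · 3
1 · 1 · 3 · 1
0 · 0 · 3 · 1
k=3  3 · 2 · 2 · 1
1 · 0 · 2 · 2
1 · 2 · 1 · 3
1 · 1 · 3 · 1
0 · 0 · 3 · 1
k=4  0 · 3 · 2 · 1
2 · 0 · 2 · 2
1 · 2 · 1 · 3
1 · 1 · 3 · 1
0 · 0 · 3 · 1
k=5  1 · 3 · 2 · 1
2 · 0 · 2 · 2
1 · 2 · 1 · 3
1 · 1 · 3 · 1
0 · 0 · 3 · 1
k=6  2 · 3 · 2 · 1
2 · 0 · 2 · 2
1 · 2 · 1 · 3
1 · 1 · 3 · 1
0 · 0 · 3 · 1
k=7  3 · 3 · 2 · 1
2 · 0 · 2 · 2
1 · 2 · 1 · 3
1 · 1 · 3 · 1
0 · 0 · 3 · 1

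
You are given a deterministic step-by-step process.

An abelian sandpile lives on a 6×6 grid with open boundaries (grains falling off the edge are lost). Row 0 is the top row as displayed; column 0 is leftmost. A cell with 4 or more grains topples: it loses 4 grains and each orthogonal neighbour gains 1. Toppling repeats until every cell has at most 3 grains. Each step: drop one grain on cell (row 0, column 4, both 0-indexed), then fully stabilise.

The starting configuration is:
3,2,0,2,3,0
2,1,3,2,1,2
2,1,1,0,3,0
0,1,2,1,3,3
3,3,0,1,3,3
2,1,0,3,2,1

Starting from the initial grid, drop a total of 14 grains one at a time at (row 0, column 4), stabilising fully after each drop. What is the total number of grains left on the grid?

62

step 0: 3,2,0,2,3,0
2,1,3,2,1,2
2,1,1,0,3,0
0,1,2,1,3,3
3,3,0,1,3,3
2,1,0,3,2,1
step 1: 3,2,0,3,0,1
2,1,3,2,2,2
2,1,1,0,3,0
0,1,2,1,3,3
3,3,0,1,3,3
2,1,0,3,2,1
step 2: 3,2,0,3,1,1
2,1,3,2,2,2
2,1,1,0,3,0
0,1,2,1,3,3
3,3,0,1,3,3
2,1,0,3,2,1
step 3: 3,2,0,3,2,1
2,1,3,2,2,2
2,1,1,0,3,0
0,1,2,1,3,3
3,3,0,1,3,3
2,1,0,3,2,1
step 4: 3,2,0,3,3,1
2,1,3,2,2,2
2,1,1,0,3,0
0,1,2,1,3,3
3,3,0,1,3,3
2,1,0,3,2,1
step 5: 3,2,1,0,1,2
2,1,3,3,3,2
2,1,1,0,3,0
0,1,2,1,3,3
3,3,0,1,3,3
2,1,0,3,2,1
step 6: 3,2,1,0,2,2
2,1,3,3,3,2
2,1,1,0,3,0
0,1,2,1,3,3
3,3,0,1,3,3
2,1,0,3,2,1
step 7: 3,2,1,0,3,2
2,1,3,3,3,2
2,1,1,0,3,0
0,1,2,1,3,3
3,3,0,1,3,3
2,1,0,3,2,1
step 8: 3,2,2,2,1,3
2,2,0,1,2,3
2,1,2,2,1,2
0,1,2,2,2,1
3,3,0,2,1,1
2,1,0,3,3,2
step 9: 3,2,2,2,2,3
2,2,0,1,2,3
2,1,2,2,1,2
0,1,2,2,2,1
3,3,0,2,1,1
2,1,0,3,3,2
step 10: 3,2,2,2,3,3
2,2,0,1,2,3
2,1,2,2,1,2
0,1,2,2,2,1
3,3,0,2,1,1
2,1,0,3,3,2
step 11: 3,2,2,3,2,1
2,2,0,2,0,1
2,1,2,2,2,3
0,1,2,2,2,1
3,3,0,2,1,1
2,1,0,3,3,2
step 12: 3,2,2,3,3,1
2,2,0,2,0,1
2,1,2,2,2,3
0,1,2,2,2,1
3,3,0,2,1,1
2,1,0,3,3,2
step 13: 3,2,3,0,1,2
2,2,0,3,1,1
2,1,2,2,2,3
0,1,2,2,2,1
3,3,0,2,1,1
2,1,0,3,3,2
step 14: 3,2,3,0,2,2
2,2,0,3,1,1
2,1,2,2,2,3
0,1,2,2,2,1
3,3,0,2,1,1
2,1,0,3,3,2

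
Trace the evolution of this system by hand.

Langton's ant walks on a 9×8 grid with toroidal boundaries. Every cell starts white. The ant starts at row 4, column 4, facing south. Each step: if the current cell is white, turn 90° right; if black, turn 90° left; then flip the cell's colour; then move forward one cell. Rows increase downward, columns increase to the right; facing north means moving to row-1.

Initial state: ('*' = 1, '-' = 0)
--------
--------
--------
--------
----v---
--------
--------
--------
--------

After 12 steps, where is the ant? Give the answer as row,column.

0) --------
--------
--------
--------
----v---
--------
--------
--------
--------
1) --------
--------
--------
--------
---<*---
--------
--------
--------
--------
2) --------
--------
--------
---^----
---**---
--------
--------
--------
--------
3) --------
--------
--------
---*>---
---**---
--------
--------
--------
--------
4) --------
--------
--------
---**---
---*v---
--------
--------
--------
--------
5) --------
--------
--------
---**---
---*->--
--------
--------
--------
--------
6) --------
--------
--------
---**---
---*-*--
-----v--
--------
--------
--------
7) --------
--------
--------
---**---
---*-*--
----<*--
--------
--------
--------
8) --------
--------
--------
---**---
---*^*--
----**--
--------
--------
--------
9) --------
--------
--------
---**---
---**>--
----**--
--------
--------
--------
10) --------
--------
--------
---**^--
---**---
----**--
--------
--------
--------
11) --------
--------
--------
---***>-
---**---
----**--
--------
--------
--------
12) --------
--------
--------
---****-
---**-v-
----**--
--------
--------
--------

4,6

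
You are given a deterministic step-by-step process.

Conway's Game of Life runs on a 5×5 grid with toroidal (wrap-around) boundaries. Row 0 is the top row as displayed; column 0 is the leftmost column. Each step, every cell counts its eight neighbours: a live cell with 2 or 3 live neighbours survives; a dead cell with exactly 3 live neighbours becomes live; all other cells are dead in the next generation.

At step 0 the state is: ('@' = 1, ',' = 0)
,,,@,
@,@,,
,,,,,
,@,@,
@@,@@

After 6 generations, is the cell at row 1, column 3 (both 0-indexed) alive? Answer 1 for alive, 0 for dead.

1

k=0  ,,,@,
@,@,,
,,,,,
,@,@,
@@,@@
k=1  ,,,@,
,,,,,
,@@,,
,@,@,
@@,@,
k=2  ,,@,@
,,@,,
,@@,,
,,,@@
@@,@,
k=3  @,@,@
,,@,,
,@@,,
,,,@@
@@,,,
k=4  @,@@@
@,@,,
,@@,,
,,,@@
,@@,,
k=5  @,,,@
@,,,,
@@@,@
@,,@,
,@,,,
k=6  @@,,@
,,,@,
,,@@,
,,,@,
,@,,,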